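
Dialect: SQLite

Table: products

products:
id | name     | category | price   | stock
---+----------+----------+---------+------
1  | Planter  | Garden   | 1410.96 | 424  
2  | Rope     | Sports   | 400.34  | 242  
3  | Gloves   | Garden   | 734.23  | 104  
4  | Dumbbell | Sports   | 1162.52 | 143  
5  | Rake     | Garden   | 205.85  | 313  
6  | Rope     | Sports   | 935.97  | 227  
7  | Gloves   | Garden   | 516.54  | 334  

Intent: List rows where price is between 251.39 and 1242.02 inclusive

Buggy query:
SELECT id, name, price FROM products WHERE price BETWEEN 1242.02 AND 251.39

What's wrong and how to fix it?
Bug: The bounds are reversed; BETWEEN a AND b requires a <= b to match anything

Fix: Write BETWEEN 251.39 AND 1242.02

Corrected query:
SELECT id, name, price FROM products WHERE price BETWEEN 251.39 AND 1242.02

Result:
id | name     | price  
---+----------+--------
2  | Rope     | 400.34 
3  | Gloves   | 734.23 
4  | Dumbbell | 1162.52
6  | Rope     | 935.97 
7  | Gloves   | 516.54 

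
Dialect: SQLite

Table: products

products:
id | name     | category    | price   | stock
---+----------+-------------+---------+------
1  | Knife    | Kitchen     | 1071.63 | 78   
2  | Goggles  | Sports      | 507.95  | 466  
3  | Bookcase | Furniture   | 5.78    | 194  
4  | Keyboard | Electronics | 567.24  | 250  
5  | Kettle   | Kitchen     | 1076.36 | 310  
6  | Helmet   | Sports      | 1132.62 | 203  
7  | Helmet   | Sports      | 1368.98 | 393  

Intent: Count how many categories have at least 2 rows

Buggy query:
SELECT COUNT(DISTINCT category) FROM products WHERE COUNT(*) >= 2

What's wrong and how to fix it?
Bug: COUNT(*) cannot appear in WHERE; the per-group count doesn't exist yet

Fix: Use a subquery that GROUPs and filters with HAVING, then count its rows

Corrected query:
SELECT COUNT(*) FROM (SELECT category FROM products GROUP BY category HAVING COUNT(*) >= 2)

Result:
COUNT(*)
--------
2       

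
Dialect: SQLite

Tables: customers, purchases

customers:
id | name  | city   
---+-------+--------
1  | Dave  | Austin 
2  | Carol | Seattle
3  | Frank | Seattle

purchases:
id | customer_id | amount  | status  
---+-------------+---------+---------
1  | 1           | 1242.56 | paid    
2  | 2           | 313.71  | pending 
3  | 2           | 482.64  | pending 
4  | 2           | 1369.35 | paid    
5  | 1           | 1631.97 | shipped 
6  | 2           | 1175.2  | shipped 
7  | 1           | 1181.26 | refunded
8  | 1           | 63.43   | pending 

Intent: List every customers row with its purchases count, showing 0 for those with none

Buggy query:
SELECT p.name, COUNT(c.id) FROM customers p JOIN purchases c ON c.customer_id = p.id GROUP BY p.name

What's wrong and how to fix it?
Bug: INNER JOIN drops customers rows that have no matching purchases rows

Fix: Switch to LEFT JOIN to retain unmatched parent rows

Corrected query:
SELECT p.name, COUNT(c.id) FROM customers p LEFT JOIN purchases c ON c.customer_id = p.id GROUP BY p.name

Result:
name  | COUNT(c.id)
------+------------
Carol | 4          
Dave  | 4          
Frank | 0          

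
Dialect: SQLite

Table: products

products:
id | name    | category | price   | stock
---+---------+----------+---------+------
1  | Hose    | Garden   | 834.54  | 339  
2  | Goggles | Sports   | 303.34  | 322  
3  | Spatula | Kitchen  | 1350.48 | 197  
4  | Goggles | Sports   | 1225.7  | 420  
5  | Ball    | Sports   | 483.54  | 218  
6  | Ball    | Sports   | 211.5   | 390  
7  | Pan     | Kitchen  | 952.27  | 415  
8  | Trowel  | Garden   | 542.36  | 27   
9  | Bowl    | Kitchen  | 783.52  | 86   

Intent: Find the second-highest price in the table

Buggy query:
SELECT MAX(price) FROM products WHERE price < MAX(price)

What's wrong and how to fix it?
Bug: The inner MAX is an aggregate inside WHERE, which is not allowed

Fix: Compute the overall MAX in a subquery, then take MAX of rows below it

Corrected query:
SELECT MAX(price) FROM products WHERE price < (SELECT MAX(price) FROM products)

Result:
MAX(price)
----------
1225.7    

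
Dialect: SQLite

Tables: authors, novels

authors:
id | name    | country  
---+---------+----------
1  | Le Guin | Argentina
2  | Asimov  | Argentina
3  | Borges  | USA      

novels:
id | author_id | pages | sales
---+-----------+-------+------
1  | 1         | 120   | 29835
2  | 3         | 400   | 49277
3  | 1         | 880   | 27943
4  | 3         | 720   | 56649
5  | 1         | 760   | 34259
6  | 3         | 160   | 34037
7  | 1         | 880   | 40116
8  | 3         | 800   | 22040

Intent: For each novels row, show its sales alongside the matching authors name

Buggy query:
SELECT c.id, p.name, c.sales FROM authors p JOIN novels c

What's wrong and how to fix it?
Bug: Missing join condition: each novels row is matched to all authors rows instead of just its own

Fix: Specify the join condition linking the foreign key to the parent id

Corrected query:
SELECT c.id, p.name, c.sales FROM authors p JOIN novels c ON c.author_id = p.id

Result:
id | name    | sales
---+---------+------
1  | Le Guin | 29835
2  | Borges  | 49277
3  | Le Guin | 27943
4  | Borges  | 56649
5  | Le Guin | 34259
6  | Borges  | 34037
7  | Le Guin | 40116
8  | Borges  | 22040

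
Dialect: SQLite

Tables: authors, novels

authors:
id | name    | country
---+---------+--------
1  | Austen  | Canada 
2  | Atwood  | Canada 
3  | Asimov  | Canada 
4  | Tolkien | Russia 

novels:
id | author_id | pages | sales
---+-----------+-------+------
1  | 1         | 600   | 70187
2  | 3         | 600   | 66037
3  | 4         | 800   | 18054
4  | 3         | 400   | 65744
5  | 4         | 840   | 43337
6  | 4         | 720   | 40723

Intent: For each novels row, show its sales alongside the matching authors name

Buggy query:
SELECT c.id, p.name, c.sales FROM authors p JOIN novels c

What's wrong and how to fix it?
Bug: Missing join condition: each novels row is matched to all authors rows instead of just its own

Fix: Specify the join condition linking the foreign key to the parent id

Corrected query:
SELECT c.id, p.name, c.sales FROM authors p JOIN novels c ON c.author_id = p.id

Result:
id | name    | sales
---+---------+------
1  | Austen  | 70187
2  | Asimov  | 66037
3  | Tolkien | 18054
4  | Asimov  | 65744
5  | Tolkien | 43337
6  | Tolkien | 40723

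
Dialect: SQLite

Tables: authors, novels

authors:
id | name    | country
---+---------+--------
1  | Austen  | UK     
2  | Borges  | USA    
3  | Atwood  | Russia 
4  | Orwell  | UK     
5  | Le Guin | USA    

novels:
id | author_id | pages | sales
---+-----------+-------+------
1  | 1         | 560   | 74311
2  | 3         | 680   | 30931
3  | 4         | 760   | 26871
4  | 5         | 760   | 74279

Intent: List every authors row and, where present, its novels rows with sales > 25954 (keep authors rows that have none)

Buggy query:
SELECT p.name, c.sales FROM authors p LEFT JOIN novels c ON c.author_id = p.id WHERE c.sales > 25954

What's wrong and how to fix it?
Bug: A WHERE condition on the right-hand table after LEFT JOIN drops unmatched parents

Fix: Move the right-table condition into the ON clause so unmatched parents are kept

Corrected query:
SELECT p.name, c.sales FROM authors p LEFT JOIN novels c ON c.author_id = p.id AND c.sales > 25954

Result:
name    | sales
--------+------
Austen  | 74311
Borges  | NULL 
Atwood  | 30931
Orwell  | 26871
Le Guin | 74279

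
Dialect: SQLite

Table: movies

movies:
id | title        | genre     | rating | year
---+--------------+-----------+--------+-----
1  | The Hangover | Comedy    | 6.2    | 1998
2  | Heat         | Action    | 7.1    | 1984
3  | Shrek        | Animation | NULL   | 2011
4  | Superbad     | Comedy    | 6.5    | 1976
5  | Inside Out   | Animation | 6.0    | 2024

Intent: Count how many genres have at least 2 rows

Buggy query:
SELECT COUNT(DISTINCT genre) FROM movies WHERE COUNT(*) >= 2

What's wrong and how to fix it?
Bug: COUNT(*) cannot appear in WHERE; the per-group count doesn't exist yet

Fix: Use a subquery that GROUPs and filters with HAVING, then count its rows

Corrected query:
SELECT COUNT(*) FROM (SELECT genre FROM movies GROUP BY genre HAVING COUNT(*) >= 2)

Result:
COUNT(*)
--------
2       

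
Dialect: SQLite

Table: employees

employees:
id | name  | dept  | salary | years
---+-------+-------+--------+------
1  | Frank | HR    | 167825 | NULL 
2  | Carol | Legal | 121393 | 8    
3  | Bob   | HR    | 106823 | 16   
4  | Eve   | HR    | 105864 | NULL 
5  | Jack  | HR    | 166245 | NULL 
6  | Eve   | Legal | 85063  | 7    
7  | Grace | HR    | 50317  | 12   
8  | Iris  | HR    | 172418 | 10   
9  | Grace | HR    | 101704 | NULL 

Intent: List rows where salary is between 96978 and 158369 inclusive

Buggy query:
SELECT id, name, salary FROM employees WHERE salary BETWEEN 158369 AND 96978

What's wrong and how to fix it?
Bug: BETWEEN expects the lower bound first; with 158369 AND 96978 the range is empty

Fix: Swap the bounds so the smaller value comes first

Corrected query:
SELECT id, name, salary FROM employees WHERE salary BETWEEN 96978 AND 158369

Result:
id | name  | salary
---+-------+-------
2  | Carol | 121393
3  | Bob   | 106823
4  | Eve   | 105864
9  | Grace | 101704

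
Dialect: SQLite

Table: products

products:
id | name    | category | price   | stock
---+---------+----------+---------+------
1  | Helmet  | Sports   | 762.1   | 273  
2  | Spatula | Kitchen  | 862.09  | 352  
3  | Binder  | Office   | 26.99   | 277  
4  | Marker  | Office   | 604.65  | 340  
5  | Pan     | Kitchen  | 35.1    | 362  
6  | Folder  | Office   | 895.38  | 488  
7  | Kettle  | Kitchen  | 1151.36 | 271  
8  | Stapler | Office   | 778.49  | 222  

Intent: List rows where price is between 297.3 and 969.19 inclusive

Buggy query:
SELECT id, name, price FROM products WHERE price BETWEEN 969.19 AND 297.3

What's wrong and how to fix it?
Bug: BETWEEN expects the lower bound first; with 969.19 AND 297.3 the range is empty

Fix: Swap the bounds so the smaller value comes first

Corrected query:
SELECT id, name, price FROM products WHERE price BETWEEN 297.3 AND 969.19

Result:
id | name    | price 
---+---------+-------
1  | Helmet  | 762.1 
2  | Spatula | 862.09
4  | Marker  | 604.65
6  | Folder  | 895.38
8  | Stapler | 778.49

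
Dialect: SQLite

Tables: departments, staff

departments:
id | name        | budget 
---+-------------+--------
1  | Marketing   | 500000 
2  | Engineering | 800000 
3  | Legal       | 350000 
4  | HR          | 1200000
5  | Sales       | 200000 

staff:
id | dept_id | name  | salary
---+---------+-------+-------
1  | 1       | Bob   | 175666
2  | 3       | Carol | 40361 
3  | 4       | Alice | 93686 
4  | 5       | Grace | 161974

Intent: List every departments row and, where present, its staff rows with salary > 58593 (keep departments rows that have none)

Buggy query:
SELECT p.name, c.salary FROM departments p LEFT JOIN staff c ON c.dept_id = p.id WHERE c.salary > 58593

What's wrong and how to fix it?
Bug: A WHERE condition on the right-hand table after LEFT JOIN drops unmatched parents

Fix: Move the right-table condition into the ON clause so unmatched parents are kept

Corrected query:
SELECT p.name, c.salary FROM departments p LEFT JOIN staff c ON c.dept_id = p.id AND c.salary > 58593

Result:
name        | salary
------------+-------
Marketing   | 175666
Engineering | NULL  
Legal       | NULL  
HR          | 93686 
Sales       | 161974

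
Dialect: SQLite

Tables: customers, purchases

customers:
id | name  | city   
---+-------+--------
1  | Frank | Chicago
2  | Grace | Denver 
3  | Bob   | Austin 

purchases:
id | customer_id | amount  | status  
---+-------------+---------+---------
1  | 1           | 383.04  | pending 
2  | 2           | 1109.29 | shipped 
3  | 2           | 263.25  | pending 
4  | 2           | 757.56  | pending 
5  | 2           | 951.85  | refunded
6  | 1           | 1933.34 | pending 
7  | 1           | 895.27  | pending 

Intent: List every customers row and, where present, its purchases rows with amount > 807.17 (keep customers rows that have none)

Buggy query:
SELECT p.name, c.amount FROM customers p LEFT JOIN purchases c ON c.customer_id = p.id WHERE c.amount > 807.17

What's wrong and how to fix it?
Bug: Filtering c.amount in WHERE discards the NULL rows produced by LEFT JOIN, turning it into an inner join

Fix: Move the right-table condition into the ON clause so unmatched parents are kept

Corrected query:
SELECT p.name, c.amount FROM customers p LEFT JOIN purchases c ON c.customer_id = p.id AND c.amount > 807.17

Result:
name  | amount 
------+--------
Frank | 895.27 
Frank | 1933.34
Grace | 951.85 
Grace | 1109.29
Bob   | NULL   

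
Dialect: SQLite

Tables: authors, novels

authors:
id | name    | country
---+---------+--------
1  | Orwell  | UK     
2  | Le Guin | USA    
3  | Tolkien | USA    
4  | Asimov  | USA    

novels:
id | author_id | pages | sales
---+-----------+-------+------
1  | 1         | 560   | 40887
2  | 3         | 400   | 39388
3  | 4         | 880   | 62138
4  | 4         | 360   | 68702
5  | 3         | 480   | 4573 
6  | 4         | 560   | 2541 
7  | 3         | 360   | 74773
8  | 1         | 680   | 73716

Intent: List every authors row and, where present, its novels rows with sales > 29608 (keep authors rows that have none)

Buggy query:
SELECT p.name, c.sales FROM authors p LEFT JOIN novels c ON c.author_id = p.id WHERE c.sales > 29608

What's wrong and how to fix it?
Bug: A WHERE condition on the right-hand table after LEFT JOIN drops unmatched parents

Fix: Put 'c.sales > 29608' in the JOIN's ON clause instead of WHERE

Corrected query:
SELECT p.name, c.sales FROM authors p LEFT JOIN novels c ON c.author_id = p.id AND c.sales > 29608

Result:
name    | sales
--------+------
Orwell  | 40887
Orwell  | 73716
Le Guin | NULL 
Tolkien | 39388
Tolkien | 74773
Asimov  | 62138
Asimov  | 68702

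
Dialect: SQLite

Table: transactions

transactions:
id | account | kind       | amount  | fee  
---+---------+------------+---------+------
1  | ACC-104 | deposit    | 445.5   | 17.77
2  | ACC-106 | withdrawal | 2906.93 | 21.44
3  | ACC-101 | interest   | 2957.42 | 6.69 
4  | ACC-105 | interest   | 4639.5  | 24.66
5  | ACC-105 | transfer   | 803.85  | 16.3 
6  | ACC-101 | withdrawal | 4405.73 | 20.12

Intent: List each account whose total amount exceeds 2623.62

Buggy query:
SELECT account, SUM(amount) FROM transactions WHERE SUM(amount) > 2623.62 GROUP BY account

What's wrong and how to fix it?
Bug: Aggregate functions cannot appear in a WHERE clause

Fix: Move the aggregate condition to a HAVING clause

Corrected query:
SELECT account, SUM(amount) FROM transactions GROUP BY account HAVING SUM(amount) > 2623.62

Result:
account | SUM(amount)
--------+------------
ACC-101 | 7363.15    
ACC-105 | 5443.35    
ACC-106 | 2906.93    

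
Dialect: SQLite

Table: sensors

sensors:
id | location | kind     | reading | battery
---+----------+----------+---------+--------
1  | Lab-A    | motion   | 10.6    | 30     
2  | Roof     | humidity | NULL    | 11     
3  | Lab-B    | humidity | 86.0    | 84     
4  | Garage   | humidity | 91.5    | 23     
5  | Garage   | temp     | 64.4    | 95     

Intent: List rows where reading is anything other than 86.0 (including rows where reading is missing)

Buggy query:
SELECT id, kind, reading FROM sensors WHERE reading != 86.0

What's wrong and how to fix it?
Bug: Inequality against NULL is unknown, not true; rows with NULL are dropped

Fix: Add an explicit OR reading IS NULL to include the missing-value rows

Corrected query:
SELECT id, kind, reading FROM sensors WHERE reading != 86.0 OR reading IS NULL

Result:
id | kind     | reading
---+----------+--------
1  | motion   | 10.6   
2  | humidity | NULL   
4  | humidity | 91.5   
5  | temp     | 64.4   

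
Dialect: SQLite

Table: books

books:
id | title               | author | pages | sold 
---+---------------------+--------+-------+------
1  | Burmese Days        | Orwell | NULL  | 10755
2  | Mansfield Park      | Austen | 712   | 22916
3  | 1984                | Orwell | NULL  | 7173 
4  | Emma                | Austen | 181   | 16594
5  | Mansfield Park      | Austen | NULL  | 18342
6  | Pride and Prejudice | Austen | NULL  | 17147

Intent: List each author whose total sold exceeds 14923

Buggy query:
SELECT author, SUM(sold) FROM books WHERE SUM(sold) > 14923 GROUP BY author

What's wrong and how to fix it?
Bug: WHERE runs before GROUP BY, so aggregates aren't available there

Fix: Move the aggregate condition to a HAVING clause

Corrected query:
SELECT author, SUM(sold) FROM books GROUP BY author HAVING SUM(sold) > 14923

Result:
author | SUM(sold)
-------+----------
Austen | 74999    
Orwell | 17928    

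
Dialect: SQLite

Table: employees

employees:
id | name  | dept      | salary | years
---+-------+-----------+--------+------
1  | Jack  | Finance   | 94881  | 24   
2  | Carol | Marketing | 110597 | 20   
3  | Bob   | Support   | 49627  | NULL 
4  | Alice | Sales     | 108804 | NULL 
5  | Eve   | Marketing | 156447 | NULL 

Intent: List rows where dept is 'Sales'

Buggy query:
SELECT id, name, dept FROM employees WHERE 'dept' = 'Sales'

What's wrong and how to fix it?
Bug: Single quotes denote string literals in SQL; the column name is being compared as a constant string

Fix: Reference the column as dept without single quotes

Corrected query:
SELECT id, name, dept FROM employees WHERE dept = 'Sales'

Result:
id | name  | dept 
---+-------+------
4  | Alice | Sales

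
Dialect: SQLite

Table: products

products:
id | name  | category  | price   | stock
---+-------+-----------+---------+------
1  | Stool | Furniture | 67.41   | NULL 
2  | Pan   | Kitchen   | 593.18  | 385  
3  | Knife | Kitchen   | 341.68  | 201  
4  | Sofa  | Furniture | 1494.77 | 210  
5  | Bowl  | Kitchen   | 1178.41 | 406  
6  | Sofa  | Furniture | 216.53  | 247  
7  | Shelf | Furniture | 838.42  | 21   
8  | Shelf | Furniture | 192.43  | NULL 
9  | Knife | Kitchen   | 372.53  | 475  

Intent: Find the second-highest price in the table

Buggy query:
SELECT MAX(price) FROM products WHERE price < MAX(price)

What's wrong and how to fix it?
Bug: MAX(price) on the right of the comparison is an aggregate-in-WHERE error

Fix: Compute the overall MAX in a subquery, then take MAX of rows below it

Corrected query:
SELECT MAX(price) FROM products WHERE price < (SELECT MAX(price) FROM products)

Result:
MAX(price)
----------
1178.41   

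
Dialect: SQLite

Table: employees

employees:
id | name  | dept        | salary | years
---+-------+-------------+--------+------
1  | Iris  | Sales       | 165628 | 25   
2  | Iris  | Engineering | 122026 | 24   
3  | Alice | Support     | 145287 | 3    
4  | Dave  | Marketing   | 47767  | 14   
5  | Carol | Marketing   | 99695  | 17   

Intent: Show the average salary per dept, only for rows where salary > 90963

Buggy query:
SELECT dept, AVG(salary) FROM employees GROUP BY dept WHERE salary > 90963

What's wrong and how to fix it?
Bug: WHERE cannot follow GROUP BY

Fix: Move the WHERE clause before GROUP BY

Corrected query:
SELECT dept, AVG(salary) FROM employees WHERE salary > 90963 GROUP BY dept

Result:
dept        | AVG(salary)
------------+------------
Engineering | 122026     
Marketing   | 99695      
Sales       | 165628     
Support     | 145287     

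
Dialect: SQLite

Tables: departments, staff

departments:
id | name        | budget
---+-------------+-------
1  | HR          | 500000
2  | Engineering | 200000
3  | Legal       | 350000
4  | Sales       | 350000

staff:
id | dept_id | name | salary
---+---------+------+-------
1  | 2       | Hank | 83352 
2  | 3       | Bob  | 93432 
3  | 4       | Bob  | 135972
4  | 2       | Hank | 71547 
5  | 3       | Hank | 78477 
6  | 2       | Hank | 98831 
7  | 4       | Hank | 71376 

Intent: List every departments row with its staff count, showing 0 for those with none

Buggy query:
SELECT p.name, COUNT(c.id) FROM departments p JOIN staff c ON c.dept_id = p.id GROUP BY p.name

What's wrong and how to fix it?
Bug: An inner join excludes parents with zero children

Fix: Switch to LEFT JOIN to retain unmatched parent rows

Corrected query:
SELECT p.name, COUNT(c.id) FROM departments p LEFT JOIN staff c ON c.dept_id = p.id GROUP BY p.name

Result:
name        | COUNT(c.id)
------------+------------
Engineering | 3          
HR          | 0          
Legal       | 2          
Sales       | 2          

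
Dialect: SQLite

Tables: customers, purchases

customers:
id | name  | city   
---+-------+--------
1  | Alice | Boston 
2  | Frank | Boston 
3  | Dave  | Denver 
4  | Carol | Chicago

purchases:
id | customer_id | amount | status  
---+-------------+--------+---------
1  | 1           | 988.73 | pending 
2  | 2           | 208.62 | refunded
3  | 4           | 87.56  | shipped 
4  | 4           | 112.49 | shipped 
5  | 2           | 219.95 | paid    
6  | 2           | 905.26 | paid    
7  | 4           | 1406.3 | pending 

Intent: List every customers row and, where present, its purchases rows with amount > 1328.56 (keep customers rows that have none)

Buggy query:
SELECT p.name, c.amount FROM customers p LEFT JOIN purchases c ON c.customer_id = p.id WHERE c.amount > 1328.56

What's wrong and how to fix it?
Bug: Filtering c.amount in WHERE discards the NULL rows produced by LEFT JOIN, turning it into an inner join

Fix: Put 'c.amount > 1328.56' in the JOIN's ON clause instead of WHERE

Corrected query:
SELECT p.name, c.amount FROM customers p LEFT JOIN purchases c ON c.customer_id = p.id AND c.amount > 1328.56

Result:
name  | amount
------+-------
Alice | NULL  
Frank | NULL  
Dave  | NULL  
Carol | 1406.3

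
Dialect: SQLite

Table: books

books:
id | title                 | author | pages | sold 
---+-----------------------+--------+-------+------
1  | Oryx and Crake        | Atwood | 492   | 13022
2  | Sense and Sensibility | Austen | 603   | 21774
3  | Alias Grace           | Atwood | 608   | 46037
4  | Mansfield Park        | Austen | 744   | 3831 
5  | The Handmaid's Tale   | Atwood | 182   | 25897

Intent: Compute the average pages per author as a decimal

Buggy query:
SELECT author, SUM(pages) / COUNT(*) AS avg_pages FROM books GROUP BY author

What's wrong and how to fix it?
Bug: SUM(pages) and COUNT(*) are both integers; the division truncates the fractional part

Fix: Cast one side to REAL so the division keeps the fractional part

Corrected query:
SELECT author, SUM(pages) * 1.0 / COUNT(*) AS avg_pages FROM books GROUP BY author

Result:
author | avg_pages 
-------+-----------
Atwood | 427.333333
Austen | 673.5     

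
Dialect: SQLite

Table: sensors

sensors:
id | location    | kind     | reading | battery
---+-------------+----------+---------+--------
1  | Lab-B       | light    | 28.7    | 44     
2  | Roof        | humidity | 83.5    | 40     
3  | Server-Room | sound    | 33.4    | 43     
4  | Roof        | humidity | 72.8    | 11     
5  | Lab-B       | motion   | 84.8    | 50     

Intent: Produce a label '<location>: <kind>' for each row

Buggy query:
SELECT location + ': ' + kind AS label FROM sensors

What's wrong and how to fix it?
Bug: '+' is numeric addition; on text columns SQLite converts them to 0 instead of concatenating

Fix: Replace + with || to concatenate text

Corrected query:
SELECT location || ': ' || kind AS label FROM sensors

Result:
label             
------------------
Lab-B: light      
Roof: humidity    
Server-Room: sound
Roof: humidity    
Lab-B: motion     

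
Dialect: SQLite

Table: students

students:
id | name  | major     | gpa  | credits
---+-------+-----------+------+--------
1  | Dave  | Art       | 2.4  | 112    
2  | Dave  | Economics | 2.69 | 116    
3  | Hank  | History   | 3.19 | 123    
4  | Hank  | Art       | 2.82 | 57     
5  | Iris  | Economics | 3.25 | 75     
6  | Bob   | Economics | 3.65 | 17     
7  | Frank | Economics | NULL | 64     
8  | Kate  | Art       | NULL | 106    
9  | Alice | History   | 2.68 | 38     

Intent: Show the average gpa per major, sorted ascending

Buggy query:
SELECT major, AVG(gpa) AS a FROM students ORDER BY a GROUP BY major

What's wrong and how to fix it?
Bug: ORDER BY appears before GROUP BY; SQL clause order requires GROUP BY first

Fix: Move ORDER BY to the end, after GROUP BY

Corrected query:
SELECT major, AVG(gpa) AS a FROM students GROUP BY major ORDER BY a

Result:
major     | a       
----------+---------
Art       | 2.61    
History   | 2.935   
Economics | 3.196667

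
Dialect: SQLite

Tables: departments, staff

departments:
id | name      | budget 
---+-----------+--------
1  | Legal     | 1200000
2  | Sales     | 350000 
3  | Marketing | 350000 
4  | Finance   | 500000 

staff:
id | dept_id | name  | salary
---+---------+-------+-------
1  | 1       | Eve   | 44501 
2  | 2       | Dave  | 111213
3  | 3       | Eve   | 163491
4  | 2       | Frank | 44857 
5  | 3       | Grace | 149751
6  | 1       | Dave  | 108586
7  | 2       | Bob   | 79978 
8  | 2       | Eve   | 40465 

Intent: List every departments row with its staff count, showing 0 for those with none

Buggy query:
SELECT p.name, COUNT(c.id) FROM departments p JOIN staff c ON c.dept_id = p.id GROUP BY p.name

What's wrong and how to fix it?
Bug: An inner join excludes parents with zero children

Fix: Use LEFT JOIN so parents without children still appear (COUNT(c.id) gives 0)

Corrected query:
SELECT p.name, COUNT(c.id) FROM departments p LEFT JOIN staff c ON c.dept_id = p.id GROUP BY p.name

Result:
name      | COUNT(c.id)
----------+------------
Finance   | 0          
Legal     | 2          
Marketing | 2          
Sales     | 4          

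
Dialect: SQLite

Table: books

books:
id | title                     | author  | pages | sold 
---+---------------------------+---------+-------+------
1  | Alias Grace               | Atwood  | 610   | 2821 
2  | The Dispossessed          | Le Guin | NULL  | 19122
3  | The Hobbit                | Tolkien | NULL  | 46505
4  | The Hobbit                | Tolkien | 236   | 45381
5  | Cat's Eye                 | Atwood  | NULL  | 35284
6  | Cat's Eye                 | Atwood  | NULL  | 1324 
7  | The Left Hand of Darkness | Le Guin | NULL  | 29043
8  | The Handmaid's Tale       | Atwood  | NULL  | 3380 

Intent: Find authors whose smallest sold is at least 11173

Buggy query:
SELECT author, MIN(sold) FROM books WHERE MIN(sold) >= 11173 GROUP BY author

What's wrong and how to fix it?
Bug: MIN() in WHERE is a misuse of aggregate

Fix: Replace WHERE with HAVING after the GROUP BY

Corrected query:
SELECT author, MIN(sold) FROM books GROUP BY author HAVING MIN(sold) >= 11173

Result:
author  | MIN(sold)
--------+----------
Le Guin | 19122    
Tolkien | 45381    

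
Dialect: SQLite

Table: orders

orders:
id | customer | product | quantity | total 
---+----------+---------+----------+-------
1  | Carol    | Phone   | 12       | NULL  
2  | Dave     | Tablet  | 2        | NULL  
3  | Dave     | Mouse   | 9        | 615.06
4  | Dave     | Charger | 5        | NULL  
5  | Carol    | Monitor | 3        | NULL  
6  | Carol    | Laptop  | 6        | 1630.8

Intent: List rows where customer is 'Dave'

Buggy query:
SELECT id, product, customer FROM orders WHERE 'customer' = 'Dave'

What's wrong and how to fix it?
Bug: Single quotes denote string literals in SQL; the column name is being compared as a constant string

Fix: Reference the column as customer without single quotes

Corrected query:
SELECT id, product, customer FROM orders WHERE customer = 'Dave'

Result:
id | product | customer
---+---------+---------
2  | Tablet  | Dave    
3  | Mouse   | Dave    
4  | Charger | Dave    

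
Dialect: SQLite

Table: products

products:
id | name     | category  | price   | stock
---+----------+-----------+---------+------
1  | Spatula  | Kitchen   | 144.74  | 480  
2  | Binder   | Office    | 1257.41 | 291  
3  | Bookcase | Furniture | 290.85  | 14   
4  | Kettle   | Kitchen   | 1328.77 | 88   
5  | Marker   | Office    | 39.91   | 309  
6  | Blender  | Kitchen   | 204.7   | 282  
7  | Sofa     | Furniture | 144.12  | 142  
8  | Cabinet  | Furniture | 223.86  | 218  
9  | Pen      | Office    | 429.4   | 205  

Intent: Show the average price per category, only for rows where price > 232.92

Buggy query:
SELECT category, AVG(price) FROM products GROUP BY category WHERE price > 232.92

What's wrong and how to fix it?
Bug: Row-level WHERE must come before GROUP BY in the clause order

Fix: Move the WHERE clause before GROUP BY

Corrected query:
SELECT category, AVG(price) FROM products WHERE price > 232.92 GROUP BY category

Result:
category  | AVG(price)
----------+-----------
Furniture | 290.85    
Kitchen   | 1328.77   
Office    | 843.405   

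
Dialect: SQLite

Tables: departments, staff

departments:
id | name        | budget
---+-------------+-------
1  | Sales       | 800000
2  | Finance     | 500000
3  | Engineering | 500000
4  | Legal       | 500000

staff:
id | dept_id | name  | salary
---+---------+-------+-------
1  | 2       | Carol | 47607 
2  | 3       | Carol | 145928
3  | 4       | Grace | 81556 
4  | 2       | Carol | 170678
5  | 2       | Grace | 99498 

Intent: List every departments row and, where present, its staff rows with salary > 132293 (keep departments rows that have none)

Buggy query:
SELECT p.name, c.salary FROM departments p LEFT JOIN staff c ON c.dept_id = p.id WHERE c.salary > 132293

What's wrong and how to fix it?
Bug: A WHERE condition on the right-hand table after LEFT JOIN drops unmatched parents

Fix: Move the right-table condition into the ON clause so unmatched parents are kept

Corrected query:
SELECT p.name, c.salary FROM departments p LEFT JOIN staff c ON c.dept_id = p.id AND c.salary > 132293

Result:
name        | salary
------------+-------
Sales       | NULL  
Finance     | 170678
Engineering | 145928
Legal       | NULL  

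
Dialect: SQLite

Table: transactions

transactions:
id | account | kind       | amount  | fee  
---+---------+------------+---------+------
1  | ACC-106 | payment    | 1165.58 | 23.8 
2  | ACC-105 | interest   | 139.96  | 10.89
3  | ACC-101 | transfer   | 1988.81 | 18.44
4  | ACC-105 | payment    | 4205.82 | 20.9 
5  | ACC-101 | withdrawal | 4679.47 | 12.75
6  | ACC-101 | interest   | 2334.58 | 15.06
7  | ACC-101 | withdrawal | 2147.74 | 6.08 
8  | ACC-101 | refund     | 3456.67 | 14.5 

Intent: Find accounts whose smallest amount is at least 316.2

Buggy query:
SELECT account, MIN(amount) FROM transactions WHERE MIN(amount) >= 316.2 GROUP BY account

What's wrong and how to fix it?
Bug: MIN() in WHERE is a misuse of aggregate

Fix: Use HAVING for the per-group MIN condition

Corrected query:
SELECT account, MIN(amount) FROM transactions GROUP BY account HAVING MIN(amount) >= 316.2

Result:
account | MIN(amount)
--------+------------
ACC-101 | 1988.81    
ACC-106 | 1165.58    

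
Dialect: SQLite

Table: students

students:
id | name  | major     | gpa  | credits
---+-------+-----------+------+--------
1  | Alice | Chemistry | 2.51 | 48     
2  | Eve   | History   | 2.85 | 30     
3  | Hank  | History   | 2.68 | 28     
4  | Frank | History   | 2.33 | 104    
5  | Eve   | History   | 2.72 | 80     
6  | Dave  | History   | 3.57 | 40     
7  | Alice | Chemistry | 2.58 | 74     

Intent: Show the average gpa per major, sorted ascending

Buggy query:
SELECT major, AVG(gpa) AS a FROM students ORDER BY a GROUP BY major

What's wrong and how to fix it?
Bug: GROUP BY must precede ORDER BY

Fix: Reorder: SELECT … FROM … GROUP BY … ORDER BY …

Corrected query:
SELECT major, AVG(gpa) AS a FROM students GROUP BY major ORDER BY a

Result:
major     | a    
----------+------
Chemistry | 2.545
History   | 2.83 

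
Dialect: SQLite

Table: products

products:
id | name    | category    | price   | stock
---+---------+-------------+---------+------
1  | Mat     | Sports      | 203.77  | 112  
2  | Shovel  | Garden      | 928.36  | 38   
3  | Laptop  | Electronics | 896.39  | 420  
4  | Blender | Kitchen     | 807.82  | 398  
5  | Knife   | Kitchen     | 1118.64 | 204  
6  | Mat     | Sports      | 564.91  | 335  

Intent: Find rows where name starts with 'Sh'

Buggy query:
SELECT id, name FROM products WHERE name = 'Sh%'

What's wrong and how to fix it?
Bug: Wildcards only work with LIKE; '=' treats '%' as a literal character

Fix: Replace '=' with LIKE so 'Sh%' is treated as a pattern

Corrected query:
SELECT id, name FROM products WHERE name LIKE 'Sh%'

Result:
id | name  
---+-------
2  | Shovel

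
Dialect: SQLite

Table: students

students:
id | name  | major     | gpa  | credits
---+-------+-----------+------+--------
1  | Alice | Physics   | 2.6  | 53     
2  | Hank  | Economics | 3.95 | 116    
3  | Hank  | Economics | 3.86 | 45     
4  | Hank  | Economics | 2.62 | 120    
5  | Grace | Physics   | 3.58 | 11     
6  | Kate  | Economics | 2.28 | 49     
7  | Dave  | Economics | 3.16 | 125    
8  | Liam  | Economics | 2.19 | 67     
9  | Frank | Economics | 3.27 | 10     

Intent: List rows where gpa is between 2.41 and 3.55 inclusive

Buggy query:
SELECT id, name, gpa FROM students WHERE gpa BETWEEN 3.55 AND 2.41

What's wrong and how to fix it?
Bug: BETWEEN expects the lower bound first; with 3.55 AND 2.41 the range is empty

Fix: Write BETWEEN 2.41 AND 3.55

Corrected query:
SELECT id, name, gpa FROM students WHERE gpa BETWEEN 2.41 AND 3.55

Result:
id | name  | gpa 
---+-------+-----
1  | Alice | 2.6 
4  | Hank  | 2.62
7  | Dave  | 3.16
9  | Frank | 3.27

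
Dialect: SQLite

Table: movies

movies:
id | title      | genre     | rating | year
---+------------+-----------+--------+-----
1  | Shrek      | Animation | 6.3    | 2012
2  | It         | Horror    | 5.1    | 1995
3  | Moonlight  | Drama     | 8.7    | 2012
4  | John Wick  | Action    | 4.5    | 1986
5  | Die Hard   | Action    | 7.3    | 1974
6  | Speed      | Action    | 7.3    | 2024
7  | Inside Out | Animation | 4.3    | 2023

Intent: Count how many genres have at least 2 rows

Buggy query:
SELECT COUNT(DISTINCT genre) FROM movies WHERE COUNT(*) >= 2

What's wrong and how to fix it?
Bug: COUNT(*) cannot appear in WHERE; the per-group count doesn't exist yet

Fix: Use a subquery that GROUPs and filters with HAVING, then count its rows

Corrected query:
SELECT COUNT(*) FROM (SELECT genre FROM movies GROUP BY genre HAVING COUNT(*) >= 2)

Result:
COUNT(*)
--------
2       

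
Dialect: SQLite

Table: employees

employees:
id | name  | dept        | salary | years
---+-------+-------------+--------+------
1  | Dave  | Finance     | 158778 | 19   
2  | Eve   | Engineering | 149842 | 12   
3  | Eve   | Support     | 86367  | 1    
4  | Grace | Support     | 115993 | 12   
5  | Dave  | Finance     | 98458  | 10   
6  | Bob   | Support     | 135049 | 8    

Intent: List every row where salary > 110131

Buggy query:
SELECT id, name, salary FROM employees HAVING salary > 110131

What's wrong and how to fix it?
Bug: This is a non-aggregate query (no GROUP BY, no aggregates), so in SQLite the HAVING clause is invalid here; a row-level condition belongs in WHERE

Fix: Use WHERE for row-level filtering

Corrected query:
SELECT id, name, salary FROM employees WHERE salary > 110131

Result:
id | name  | salary
---+-------+-------
1  | Dave  | 158778
2  | Eve   | 149842
4  | Grace | 115993
6  | Bob   | 135049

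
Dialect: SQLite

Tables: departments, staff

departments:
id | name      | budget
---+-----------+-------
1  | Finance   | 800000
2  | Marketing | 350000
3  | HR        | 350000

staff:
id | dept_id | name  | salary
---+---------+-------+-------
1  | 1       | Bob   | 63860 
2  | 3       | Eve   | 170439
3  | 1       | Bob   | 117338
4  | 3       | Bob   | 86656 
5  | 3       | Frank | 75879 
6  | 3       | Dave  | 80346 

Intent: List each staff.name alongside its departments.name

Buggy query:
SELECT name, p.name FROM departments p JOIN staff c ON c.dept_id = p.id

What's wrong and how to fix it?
Bug: 'name' exists in both joined tables, so the database can't tell which one is meant

Fix: Prefix ambiguous columns with the table alias

Corrected query:
SELECT c.name, p.name FROM departments p JOIN staff c ON c.dept_id = p.id

Result:
name  | name   
------+--------
Bob   | Finance
Eve   | HR     
Bob   | Finance
Bob   | HR     
Frank | HR     
Dave  | HR     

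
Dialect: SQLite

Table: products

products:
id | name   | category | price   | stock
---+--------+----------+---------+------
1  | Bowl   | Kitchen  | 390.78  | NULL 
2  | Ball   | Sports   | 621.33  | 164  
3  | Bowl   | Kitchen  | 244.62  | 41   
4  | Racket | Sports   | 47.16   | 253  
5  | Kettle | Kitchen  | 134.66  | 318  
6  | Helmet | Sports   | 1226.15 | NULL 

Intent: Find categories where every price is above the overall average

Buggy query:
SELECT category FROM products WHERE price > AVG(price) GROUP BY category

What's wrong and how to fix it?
Bug: WHERE evaluates per row before aggregation, so AVG() is unavailable

Fix: Compute the overall average in a scalar subquery and compare each group's MIN against it in HAVING

Corrected query:
SELECT category FROM products GROUP BY category HAVING MIN(price) > (SELECT AVG(price) FROM products)

Result:
(no rows)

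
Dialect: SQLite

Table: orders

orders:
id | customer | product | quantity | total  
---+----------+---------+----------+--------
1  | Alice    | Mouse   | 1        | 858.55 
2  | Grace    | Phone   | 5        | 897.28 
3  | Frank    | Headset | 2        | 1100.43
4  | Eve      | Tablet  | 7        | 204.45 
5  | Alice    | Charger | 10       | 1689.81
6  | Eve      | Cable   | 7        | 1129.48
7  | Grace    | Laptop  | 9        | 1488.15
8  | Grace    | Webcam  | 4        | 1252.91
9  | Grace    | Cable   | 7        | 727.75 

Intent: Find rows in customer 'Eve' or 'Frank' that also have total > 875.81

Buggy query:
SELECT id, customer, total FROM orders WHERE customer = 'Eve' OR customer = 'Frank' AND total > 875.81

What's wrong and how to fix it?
Bug: Without parentheses, AND is evaluated before OR, so the total filter only applies to the 'Frank' branch

Fix: Add parentheses around the OR so the AND applies to both alternatives

Corrected query:
SELECT id, customer, total FROM orders WHERE (customer = 'Eve' OR customer = 'Frank') AND total > 875.81

Result:
id | customer | total  
---+----------+--------
3  | Frank    | 1100.43
6  | Eve      | 1129.48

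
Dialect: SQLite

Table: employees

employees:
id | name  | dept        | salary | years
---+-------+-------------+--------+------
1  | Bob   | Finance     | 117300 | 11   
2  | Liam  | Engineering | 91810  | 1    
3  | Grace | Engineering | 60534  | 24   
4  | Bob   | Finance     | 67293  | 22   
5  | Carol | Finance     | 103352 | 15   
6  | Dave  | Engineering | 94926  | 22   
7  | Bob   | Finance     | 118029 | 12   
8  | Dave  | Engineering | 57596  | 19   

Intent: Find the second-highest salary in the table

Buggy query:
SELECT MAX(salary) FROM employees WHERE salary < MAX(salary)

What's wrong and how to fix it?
Bug: MAX(salary) on the right of the comparison is an aggregate-in-WHERE error

Fix: Compute the overall MAX in a subquery, then take MAX of rows below it

Corrected query:
SELECT MAX(salary) FROM employees WHERE salary < (SELECT MAX(salary) FROM employees)

Result:
MAX(salary)
-----------
117300     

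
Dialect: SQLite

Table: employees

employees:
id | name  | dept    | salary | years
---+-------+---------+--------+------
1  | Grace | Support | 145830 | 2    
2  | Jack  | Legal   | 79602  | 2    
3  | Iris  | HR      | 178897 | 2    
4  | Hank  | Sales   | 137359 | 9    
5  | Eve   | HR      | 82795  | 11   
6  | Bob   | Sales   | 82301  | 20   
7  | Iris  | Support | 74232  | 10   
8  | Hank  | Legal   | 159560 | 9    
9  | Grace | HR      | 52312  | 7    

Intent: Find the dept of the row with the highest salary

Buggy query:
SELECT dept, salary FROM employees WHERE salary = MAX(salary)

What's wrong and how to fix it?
Bug: MAX(salary) is an aggregate and cannot be used directly in WHERE

Fix: Wrap MAX in a scalar subquery so WHERE compares against a single value

Corrected query:
SELECT dept, salary FROM employees WHERE salary = (SELECT MAX(salary) FROM employees)

Result:
dept | salary
-----+-------
HR   | 178897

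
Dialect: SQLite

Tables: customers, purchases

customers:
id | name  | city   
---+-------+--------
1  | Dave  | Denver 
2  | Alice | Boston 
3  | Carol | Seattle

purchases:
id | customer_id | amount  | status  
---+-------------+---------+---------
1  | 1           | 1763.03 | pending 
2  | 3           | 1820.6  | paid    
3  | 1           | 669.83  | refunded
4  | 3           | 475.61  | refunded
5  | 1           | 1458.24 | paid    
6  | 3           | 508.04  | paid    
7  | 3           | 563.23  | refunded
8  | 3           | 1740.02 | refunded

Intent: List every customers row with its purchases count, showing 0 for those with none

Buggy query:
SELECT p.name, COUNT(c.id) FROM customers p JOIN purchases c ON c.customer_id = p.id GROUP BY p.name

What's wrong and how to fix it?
Bug: An inner join excludes parents with zero children

Fix: Switch to LEFT JOIN to retain unmatched parent rows

Corrected query:
SELECT p.name, COUNT(c.id) FROM customers p LEFT JOIN purchases c ON c.customer_id = p.id GROUP BY p.name

Result:
name  | COUNT(c.id)
------+------------
Alice | 0          
Carol | 5          
Dave  | 3          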